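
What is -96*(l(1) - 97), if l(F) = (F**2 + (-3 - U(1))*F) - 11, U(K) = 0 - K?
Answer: 10464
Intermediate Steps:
U(K) = -K
l(F) = -11 + F**2 - 2*F (l(F) = (F**2 + (-3 - (-1))*F) - 11 = (F**2 + (-3 - 1*(-1))*F) - 11 = (F**2 + (-3 + 1)*F) - 11 = (F**2 - 2*F) - 11 = -11 + F**2 - 2*F)
-96*(l(1) - 97) = -96*((-11 + 1**2 - 2*1) - 97) = -96*((-11 + 1 - 2) - 97) = -96*(-12 - 97) = -96*(-109) = 10464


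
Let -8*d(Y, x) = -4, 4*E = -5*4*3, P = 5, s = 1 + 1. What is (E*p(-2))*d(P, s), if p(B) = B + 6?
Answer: -30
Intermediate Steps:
s = 2
p(B) = 6 + B
E = -15 (E = (-5*4*3)/4 = (-20*3)/4 = (¼)*(-60) = -15)
d(Y, x) = ½ (d(Y, x) = -⅛*(-4) = ½)
(E*p(-2))*d(P, s) = -15*(6 - 2)*(½) = -15*4*(½) = -60*½ = -30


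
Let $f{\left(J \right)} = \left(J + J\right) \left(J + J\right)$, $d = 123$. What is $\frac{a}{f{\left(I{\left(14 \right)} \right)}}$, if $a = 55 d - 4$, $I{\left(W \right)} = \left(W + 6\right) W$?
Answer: $\frac{6761}{313600} \approx 0.021559$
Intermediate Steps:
$I{\left(W \right)} = W \left(6 + W\right)$ ($I{\left(W \right)} = \left(6 + W\right) W = W \left(6 + W\right)$)
$f{\left(J \right)} = 4 J^{2}$ ($f{\left(J \right)} = 2 J 2 J = 4 J^{2}$)
$a = 6761$ ($a = 55 \cdot 123 - 4 = 6765 - 4 = 6761$)
$\frac{a}{f{\left(I{\left(14 \right)} \right)}} = \frac{6761}{4 \left(14 \left(6 + 14\right)\right)^{2}} = \frac{6761}{4 \left(14 \cdot 20\right)^{2}} = \frac{6761}{4 \cdot 280^{2}} = \frac{6761}{4 \cdot 78400} = \frac{6761}{313600}$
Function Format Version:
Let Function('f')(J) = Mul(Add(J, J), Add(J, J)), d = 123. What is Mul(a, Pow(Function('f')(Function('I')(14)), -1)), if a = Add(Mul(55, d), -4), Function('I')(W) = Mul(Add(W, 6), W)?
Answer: Rational(6761, 313600) ≈ 0.021559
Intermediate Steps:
Function('I')(W) = Mul(W, Add(6, W)) (Function('I')(W) = Mul(Add(6, W), W) = Mul(W, Add(6, W)))
Function('f')(J) = Mul(4, Pow(J, 2)) (Function('f')(J) = Mul(Mul(2, J), Mul(2, J)) = Mul(4, Pow(J, 2)))
a = 6761 (a = Add(Mul(55, 123), -4) = Add(6765, -4) = 6761)
Mul(a, Pow(Function('f')(Function('I')(14)), -1)) = Mul(6761, Pow(Mul(4, Pow(Mul(14, Add(6, 14)), 2)), -1)) = Mul(6761, Pow(Mul(4, Pow(Mul(14, 20), 2)), -1)) = Mul(6761, Pow(Mul(4, Pow(280, 2)), -1)) = Mul(6761, Pow(Mul(4, 78400), -1)) = Mul(6761, Pow(313600, -1)) = Mul(6761, Rational(1, 313600)) = Rational(6761, 313600)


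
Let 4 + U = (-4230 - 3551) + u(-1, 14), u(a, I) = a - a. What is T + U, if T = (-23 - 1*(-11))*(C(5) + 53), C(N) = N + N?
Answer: -8541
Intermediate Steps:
C(N) = 2*N
u(a, I) = 0
U = -7785 (U = -4 + ((-4230 - 3551) + 0) = -4 + (-7781 + 0) = -4 - 7781 = -7785)
T = -756 (T = (-23 - 1*(-11))*(2*5 + 53) = (-23 + 11)*(10 + 53) = -12*63 = -756)
T + U = -756 - 7785 = -8541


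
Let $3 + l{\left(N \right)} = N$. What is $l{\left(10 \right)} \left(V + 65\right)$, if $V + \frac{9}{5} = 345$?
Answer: $\frac{14287}{5} \approx 2857.4$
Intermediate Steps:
$V = \frac{1716}{5}$ ($V = - \frac{9}{5} + 345 = \frac{1716}{5} \approx 343.2$)
$l{\left(N \right)} = -3 + N$
$l{\left(10 \right)} \left(V + 65\right) = \left(-3 + 10\right) \left(\frac{1716}{5} + 65\right) = 7 \cdot \frac{2041}{5} = \frac{14287}{5}$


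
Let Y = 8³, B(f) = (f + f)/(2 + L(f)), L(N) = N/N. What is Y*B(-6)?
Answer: -2048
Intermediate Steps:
L(N) = 1
B(f) = 2*f/3 (B(f) = (f + f)/(2 + 1) = (2*f)/3 = (2*f)*(⅓) = 2*f/3)
Y = 512
Y*B(-6) = 512*((⅔)*(-6)) = 512*(-4) = -2048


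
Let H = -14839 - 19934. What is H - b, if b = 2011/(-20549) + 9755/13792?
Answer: -9855251519367/283411808 ≈ -34774.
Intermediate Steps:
b = 172719783/283411808 (b = 2011*(-1/20549) + 9755*(1/13792) = -2011/20549 + 9755/13792 = 172719783/283411808 ≈ 0.60943)
H = -34773
H - b = -34773 - 1*172719783/283411808 = -34773 - 172719783/283411808 = -9855251519367/283411808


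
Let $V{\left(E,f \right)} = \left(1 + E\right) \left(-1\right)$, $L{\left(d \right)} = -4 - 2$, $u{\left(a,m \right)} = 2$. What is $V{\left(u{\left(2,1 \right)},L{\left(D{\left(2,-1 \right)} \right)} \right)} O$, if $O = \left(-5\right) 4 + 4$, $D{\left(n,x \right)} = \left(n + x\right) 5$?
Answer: $48$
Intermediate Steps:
$D{\left(n,x \right)} = 5 n + 5 x$
$L{\left(d \right)} = -6$
$O = -16$ ($O = -20 + 4 = -16$)
$V{\left(E,f \right)} = -1 - E$
$V{\left(u{\left(2,1 \right)},L{\left(D{\left(2,-1 \right)} \right)} \right)} O = \left(-1 - 2\right) \left(-16\right) = \left(-3\right) \left(-16\right) = 48$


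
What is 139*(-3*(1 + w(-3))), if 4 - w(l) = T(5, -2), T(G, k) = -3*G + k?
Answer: -9174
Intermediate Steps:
T(G, k) = k - 3*G
w(l) = 21 (w(l) = 4 - (-2 - 3*5) = 4 - (-2 - 15) = 4 - 1*(-17) = 4 + 17 = 21)
139*(-3*(1 + w(-3))) = 139*(-3*(1 + 21)) = 139*(-3*22) = 139*(-66) = -9174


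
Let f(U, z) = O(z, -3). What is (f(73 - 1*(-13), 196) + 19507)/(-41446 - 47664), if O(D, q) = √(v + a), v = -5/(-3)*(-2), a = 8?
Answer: -19507/89110 - √42/267330 ≈ -0.21893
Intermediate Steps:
v = -10/3 (v = -5*(-⅓)*(-2) = (5/3)*(-2) = -10/3 ≈ -3.3333)
O(D, q) = √42/3 (O(D, q) = √(-10/3 + 8) = √(14/3) = √42/3)
f(U, z) = √42/3
(f(73 - 1*(-13), 196) + 19507)/(-41446 - 47664) = (√42/3 + 19507)/(-41446 - 47664) = (19507 + √42/3)/(-89110) = (19507 + √42/3)*(-1/89110) = -19507/89110 - √42/267330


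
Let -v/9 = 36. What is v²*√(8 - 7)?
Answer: 104976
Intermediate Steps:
v = -324 (v = -9*36 = -324)
v²*√(8 - 7) = (-324)²*√(8 - 7) = 104976*√1 = 104976*1 = 104976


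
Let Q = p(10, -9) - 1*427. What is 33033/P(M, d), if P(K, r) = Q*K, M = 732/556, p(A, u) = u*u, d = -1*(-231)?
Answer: -1530529/21106 ≈ -72.516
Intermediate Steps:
d = 231
p(A, u) = u²
Q = -346 (Q = (-9)² - 1*427 = 81 - 427 = -346)
M = 183/139 (M = 732*(1/556) = 183/139 ≈ 1.3165)
P(K, r) = -346*K
33033/P(M, d) = 33033/((-346*183/139)) = 33033/(-63318/139) = 33033*(-139/63318) = -1530529/21106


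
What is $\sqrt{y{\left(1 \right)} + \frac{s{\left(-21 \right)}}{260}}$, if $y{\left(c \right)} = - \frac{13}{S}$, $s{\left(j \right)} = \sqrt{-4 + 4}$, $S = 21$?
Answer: $\frac{i \sqrt{273}}{21} \approx 0.7868 i$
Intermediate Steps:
$s{\left(j \right)} = 0$ ($s{\left(j \right)} = \sqrt{0} = 0$)
$y{\left(c \right)} = - \frac{13}{21}$
$\sqrt{y{\left(1 \right)} + \frac{s{\left(-21 \right)}}{260}} = \sqrt{- \frac{13}{21} + \frac{0}{260}} = \sqrt{- \frac{13}{21} + 0 \cdot \frac{1}{260}} = \sqrt{- \frac{13}{21} + 0} = \sqrt{- \frac{13}{21}} = \frac{i \sqrt{273}}{21}$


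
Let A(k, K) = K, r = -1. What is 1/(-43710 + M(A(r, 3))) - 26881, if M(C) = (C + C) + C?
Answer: -1174726582/43701 ≈ -26881.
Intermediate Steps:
M(C) = 3*C (M(C) = 2*C + C = 3*C)
1/(-43710 + M(A(r, 3))) - 26881 = 1/(-43710 + 3*3) - 26881 = 1/(-43710 + 9) - 26881 = 1/(-43701) - 26881 = -1/43701 - 26881 = -1174726582/43701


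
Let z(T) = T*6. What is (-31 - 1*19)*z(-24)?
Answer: 7200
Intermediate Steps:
z(T) = 6*T
(-31 - 1*19)*z(-24) = (-31 - 1*19)*(6*(-24)) = (-31 - 19)*(-144) = -50*(-144) = 7200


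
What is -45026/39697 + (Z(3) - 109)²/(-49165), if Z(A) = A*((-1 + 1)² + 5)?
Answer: -2564465982/1951703005 ≈ -1.3140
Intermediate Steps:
Z(A) = 5*A (Z(A) = A*(0² + 5) = A*(0 + 5) = A*5 = 5*A)
-45026/39697 + (Z(3) - 109)²/(-49165) = -45026/39697 + (5*3 - 109)²/(-49165) = -45026*1/39697 + (15 - 109)²*(-1/49165) = -45026/39697 + (-94)²*(-1/49165) = -45026/39697 + 8836*(-1/49165) = -45026/39697 - 8836/49165 = -2564465982/1951703005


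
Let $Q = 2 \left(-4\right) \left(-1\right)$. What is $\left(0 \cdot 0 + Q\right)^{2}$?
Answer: $64$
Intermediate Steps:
$Q = 8$ ($Q = \left(-8\right) \left(-1\right) = 8$)
$\left(0 \cdot 0 + Q\right)^{2} = \left(0 \cdot 0 + 8\right)^{2} = \left(0 + 8\right)^{2} = 8^{2} = 64$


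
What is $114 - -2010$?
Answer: $2124$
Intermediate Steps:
$114 - -2010 = 114 + 2010 = 2124$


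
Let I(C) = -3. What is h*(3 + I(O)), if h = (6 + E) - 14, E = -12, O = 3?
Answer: 0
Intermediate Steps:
h = -20 (h = (6 - 12) - 14 = -6 - 14 = -20)
h*(3 + I(O)) = -20*(3 - 3) = -20*0 = 0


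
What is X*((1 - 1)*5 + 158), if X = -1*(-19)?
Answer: 3002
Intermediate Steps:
X = 19
X*((1 - 1)*5 + 158) = 19*((1 - 1)*5 + 158) = 19*(0*5 + 158) = 19*(0 + 158) = 19*158 = 3002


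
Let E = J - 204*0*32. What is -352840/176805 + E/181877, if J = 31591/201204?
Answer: -286932342695377/143779318658532 ≈ -1.9956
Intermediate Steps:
J = 31591/201204 (J = 31591*(1/201204) = 31591/201204 ≈ 0.15701)
E = 31591/201204 (E = 31591/201204 - 204*0*32 = 31591/201204 - 204*0 = 31591/201204 - 1*0 = 31591/201204 + 0 = 31591/201204 ≈ 0.15701)
-352840/176805 + E/181877 = -352840/176805 + (31591/201204)/181877 = -352840*1/176805 + (31591/201204)*(1/181877) = -70568/35361 + 31591/36594379908 = -286932342695377/143779318658532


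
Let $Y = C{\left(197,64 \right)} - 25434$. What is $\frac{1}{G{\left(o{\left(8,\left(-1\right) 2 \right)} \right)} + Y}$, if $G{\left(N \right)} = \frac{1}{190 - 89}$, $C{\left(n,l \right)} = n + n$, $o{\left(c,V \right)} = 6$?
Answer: $- \frac{101}{2529039} \approx -3.9936 \cdot 10^{-5}$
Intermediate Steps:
$C{\left(n,l \right)} = 2 n$
$G{\left(N \right)} = \frac{1}{101}$
$Y = -25040$ ($Y = 2 \cdot 197 - 25434 = 394 - 25434 = -25040$)
$\frac{1}{G{\left(o{\left(8,\left(-1\right) 2 \right)} \right)} + Y} = \frac{1}{\frac{1}{101} - 25040} = \frac{1}{- \frac{2529039}{101}} = - \frac{101}{2529039}$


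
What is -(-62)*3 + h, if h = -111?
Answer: 75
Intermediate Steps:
-(-62)*3 + h = -(-62)*3 - 111 = -62*(-3) - 111 = 186 - 111 = 75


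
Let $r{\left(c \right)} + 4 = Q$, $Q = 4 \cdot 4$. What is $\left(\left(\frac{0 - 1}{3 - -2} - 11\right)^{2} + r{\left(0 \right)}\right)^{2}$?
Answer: $\frac{11806096}{625} \approx 18890.0$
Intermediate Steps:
$Q = 16$
$r{\left(c \right)} = 12$ ($r{\left(c \right)} = -4 + 16 = 12$)
$\left(\left(\frac{0 - 1}{3 - -2} - 11\right)^{2} + r{\left(0 \right)}\right)^{2} = \left(\left(\frac{0 - 1}{3 - -2} - 11\right)^{2} + 12\right)^{2} = \left(\left(- \frac{1}{3 + \left(-2 + 4\right)} - 11\right)^{2} + 12\right)^{2} = \left(\left(- \frac{1}{3 + 2} - 11\right)^{2} + 12\right)^{2} = \left(\left(- \frac{1}{5} - 11\right)^{2} + 12\right)^{2} = \left(\left(- \frac{56}{5}\right)^{2} + 12\right)^{2} = \left(\frac{3136}{25} + 12\right)^{2} = \left(\frac{3436}{25}\right)^{2} = \frac{11806096}{625}$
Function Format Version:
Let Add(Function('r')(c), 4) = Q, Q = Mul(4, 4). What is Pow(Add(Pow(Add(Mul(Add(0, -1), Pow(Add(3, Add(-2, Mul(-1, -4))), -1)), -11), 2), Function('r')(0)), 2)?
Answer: Rational(11806096, 625) ≈ 18890.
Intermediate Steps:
Q = 16
Function('r')(c) = 12 (Function('r')(c) = Add(-4, 16) = 12)
Pow(Add(Pow(Add(Mul(Add(0, -1), Pow(Add(3, Add(-2, Mul(-1, -4))), -1)), -11), 2), Function('r')(0)), 2) = Pow(Add(Pow(Add(Mul(Add(0, -1), Pow(Add(3, Add(-2, Mul(-1, -4))), -1)), -11), 2), 12), 2) = Pow(Add(Pow(Add(Mul(-1, Pow(Add(3, Add(-2, 4)), -1)), -11), 2), 12), 2) = Pow(Add(Pow(Add(Mul(-1, Pow(Add(3, 2), -1)), -11), 2), 12), 2) = Pow(Add(Pow(Add(Mul(-1, Pow(5, -1)), -11), 2), 12), 2) = Pow(Add(Pow(Add(Mul(-1, Rational(1, 5)), -11), 2), 12), 2) = Pow(Add(Pow(Add(Rational(-1, 5), -11), 2), 12), 2) = Pow(Add(Pow(Rational(-56, 5), 2), 12), 2) = Pow(Add(Rational(3136, 25), 12), 2) = Pow(Rational(3436, 25), 2) = Rational(11806096, 625)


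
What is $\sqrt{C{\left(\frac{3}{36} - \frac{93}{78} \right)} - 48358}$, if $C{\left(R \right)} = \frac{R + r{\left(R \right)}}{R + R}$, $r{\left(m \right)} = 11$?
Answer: $\frac{i \sqrt{5789760206}}{346} \approx 219.91 i$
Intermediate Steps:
$C{\left(R \right)} = \frac{11 + R}{2 R}$ ($C{\left(R \right)} = \frac{R + 11}{R + R} = \frac{11 + R}{2 R}$)
$\sqrt{C{\left(\frac{3}{36} - \frac{93}{78} \right)} - 48358} = \sqrt{\frac{11 + \left(\frac{3}{36} - \frac{93}{78}\right)}{2 \left(\frac{3}{36} - \frac{93}{78}\right)} - 48358} = \sqrt{\frac{11 + \left(3 \cdot \frac{1}{36} - \frac{31}{26}\right)}{2 \left(3 \cdot \frac{1}{36} - \frac{31}{26}\right)} - 48358} = \sqrt{\frac{11 + \left(\frac{1}{12} - \frac{31}{26}\right)}{2 \left(\frac{1}{12} - \frac{31}{26}\right)} - 48358} = \sqrt{\frac{11 - \frac{173}{156}}{2 \left(- \frac{173}{156}\right)} - 48358} = \sqrt{\frac{1}{2} \left(- \frac{156}{173}\right) \frac{1543}{156} - 48358} = \sqrt{- \frac{1543}{346} - 48358} = \sqrt{- \frac{16733411}{346}} = \frac{i \sqrt{5789760206}}{346}$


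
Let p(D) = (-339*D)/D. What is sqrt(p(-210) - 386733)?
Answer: 96*I*sqrt(42) ≈ 622.15*I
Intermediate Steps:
p(D) = -339
sqrt(p(-210) - 386733) = sqrt(-339 - 386733) = sqrt(-387072) = 96*I*sqrt(42)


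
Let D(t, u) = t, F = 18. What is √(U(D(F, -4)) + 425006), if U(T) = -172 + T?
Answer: 2*√106213 ≈ 651.81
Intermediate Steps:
√(U(D(F, -4)) + 425006) = √((-172 + 18) + 425006) = √(-154 + 425006) = √424852 = 2*√106213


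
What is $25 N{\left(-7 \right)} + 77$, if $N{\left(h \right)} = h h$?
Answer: $1302$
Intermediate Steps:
$N{\left(h \right)} = h^{2}$
$25 N{\left(-7 \right)} + 77 = 25 \left(-7\right)^{2} + 77 = 25 \cdot 49 + 77 = 1225 + 77 = 1302$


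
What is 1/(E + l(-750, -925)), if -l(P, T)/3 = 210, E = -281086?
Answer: -1/281716 ≈ -3.5497e-6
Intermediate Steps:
l(P, T) = -630 (l(P, T) = -3*210 = -630)
1/(E + l(-750, -925)) = 1/(-281086 - 630) = 1/(-281716) = -1/281716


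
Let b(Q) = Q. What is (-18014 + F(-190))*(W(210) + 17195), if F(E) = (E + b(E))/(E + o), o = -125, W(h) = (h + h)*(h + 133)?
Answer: -182993141530/63 ≈ -2.9047e+9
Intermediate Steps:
W(h) = 2*h*(133 + h) (W(h) = (2*h)*(133 + h) = 2*h*(133 + h))
F(E) = 2*E/(-125 + E) (F(E) = (E + E)/(E - 125) = (2*E)/(-125 + E) = 2*E/(-125 + E))
(-18014 + F(-190))*(W(210) + 17195) = (-18014 + 2*(-190)/(-125 - 190))*(2*210*(133 + 210) + 17195) = (-18014 + 2*(-190)/(-315))*(2*210*343 + 17195) = (-18014 + 2*(-190)*(-1/315))*(144060 + 17195) = (-18014 + 76/63)*161255 = -1134806/63*161255 = -182993141530/63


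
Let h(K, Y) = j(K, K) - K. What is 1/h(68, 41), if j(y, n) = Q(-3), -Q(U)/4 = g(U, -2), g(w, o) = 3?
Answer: -1/80 ≈ -0.012500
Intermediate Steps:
Q(U) = -12 (Q(U) = -4*3 = -12)
j(y, n) = -12
h(K, Y) = -12 - K
1/h(68, 41) = 1/(-12 - 1*68) = 1/(-12 - 68) = 1/(-80) = -1/80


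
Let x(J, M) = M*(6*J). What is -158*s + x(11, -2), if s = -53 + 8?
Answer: 6978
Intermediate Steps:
x(J, M) = 6*J*M
s = -45
-158*s + x(11, -2) = -158*(-45) + 6*11*(-2) = 7110 - 132 = 6978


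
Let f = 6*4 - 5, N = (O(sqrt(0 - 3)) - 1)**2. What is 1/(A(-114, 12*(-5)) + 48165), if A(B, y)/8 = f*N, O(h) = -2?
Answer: 1/49533 ≈ 2.0189e-5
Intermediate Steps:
N = 9 (N = (-2 - 1)**2 = (-3)**2 = 9)
f = 19 (f = 24 - 5 = 19)
A(B, y) = 1368 (A(B, y) = 8*(19*9) = 8*171 = 1368)
1/(A(-114, 12*(-5)) + 48165) = 1/(1368 + 48165) = 1/49533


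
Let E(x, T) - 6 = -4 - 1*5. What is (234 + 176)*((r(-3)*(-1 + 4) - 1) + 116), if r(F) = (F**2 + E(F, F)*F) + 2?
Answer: 71750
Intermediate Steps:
E(x, T) = -3 (E(x, T) = 6 + (-4 - 1*5) = 6 + (-4 - 5) = 6 - 9 = -3)
r(F) = 2 + F**2 - 3*F (r(F) = (F**2 - 3*F) + 2 = 2 + F**2 - 3*F)
(234 + 176)*((r(-3)*(-1 + 4) - 1) + 116) = (234 + 176)*(((2 + (-3)**2 - 3*(-3))*(-1 + 4) - 1) + 116) = 410*(((2 + 9 + 9)*3 - 1) + 116) = 410*((20*3 - 1) + 116) = 410*((60 - 1) + 116) = 410*(59 + 116) = 410*175 = 71750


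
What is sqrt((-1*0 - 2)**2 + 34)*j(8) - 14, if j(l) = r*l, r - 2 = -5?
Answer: -14 - 24*sqrt(38) ≈ -161.95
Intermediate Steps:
r = -3 (r = 2 - 5 = -3)
j(l) = -3*l
sqrt((-1*0 - 2)**2 + 34)*j(8) - 14 = sqrt((-1*0 - 2)**2 + 34)*(-3*8) - 14 = sqrt((0 - 2)**2 + 34)*(-24) - 14 = sqrt((-2)**2 + 34)*(-24) - 14 = sqrt(4 + 34)*(-24) - 14 = sqrt(38)*(-24) - 14 = -24*sqrt(38) - 14 = -14 - 24*sqrt(38)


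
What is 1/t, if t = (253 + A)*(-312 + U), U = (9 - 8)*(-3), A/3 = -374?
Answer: 1/273735 ≈ 3.6532e-6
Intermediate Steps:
A = -1122 (A = 3*(-374) = -1122)
U = -3 (U = 1*(-3) = -3)
t = 273735 (t = (253 - 1122)*(-312 - 3) = -869*(-315) = 273735)
1/t = 1/273735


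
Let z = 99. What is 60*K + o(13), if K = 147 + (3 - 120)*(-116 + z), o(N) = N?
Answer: 128173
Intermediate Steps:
K = 2136 (K = 147 + (3 - 120)*(-116 + 99) = 147 - 117*(-17) = 147 + 1989 = 2136)
60*K + o(13) = 60*2136 + 13 = 128160 + 13 = 128173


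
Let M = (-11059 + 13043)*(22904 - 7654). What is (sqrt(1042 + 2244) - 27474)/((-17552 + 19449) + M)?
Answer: -27474/30257897 + sqrt(3286)/30257897 ≈ -0.00090610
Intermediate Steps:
M = 30256000 (M = 1984*15250 = 30256000)
(sqrt(1042 + 2244) - 27474)/((-17552 + 19449) + M) = (sqrt(1042 + 2244) - 27474)/((-17552 + 19449) + 30256000) = (sqrt(3286) - 27474)/(1897 + 30256000) = (-27474 + sqrt(3286))/30257897 = (-27474 + sqrt(3286))*(1/30257897) = -27474/30257897 + sqrt(3286)/30257897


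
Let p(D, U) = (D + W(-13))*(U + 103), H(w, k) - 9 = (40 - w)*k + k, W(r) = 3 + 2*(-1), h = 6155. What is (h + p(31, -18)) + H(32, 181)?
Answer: 10513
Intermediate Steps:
W(r) = 1 (W(r) = 3 - 2 = 1)
H(w, k) = 9 + k + k*(40 - w) (H(w, k) = 9 + ((40 - w)*k + k) = 9 + (k*(40 - w) + k) = 9 + (k + k*(40 - w)) = 9 + k + k*(40 - w))
p(D, U) = (1 + D)*(103 + U) (p(D, U) = (D + 1)*(U + 103) = (1 + D)*(103 + U))
(h + p(31, -18)) + H(32, 181) = (6155 + (103 - 18 + 103*31 + 31*(-18))) + (9 + 41*181 - 1*181*32) = (6155 + (103 - 18 + 3193 - 558)) + (9 + 7421 - 5792) = (6155 + 2720) + 1638 = 8875 + 1638 = 10513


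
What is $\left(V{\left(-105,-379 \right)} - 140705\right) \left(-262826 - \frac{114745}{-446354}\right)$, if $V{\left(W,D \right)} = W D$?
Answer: $\frac{5919043644304845}{223177} \approx 2.6522 \cdot 10^{10}$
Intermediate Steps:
$V{\left(W,D \right)} = D W$
$\left(V{\left(-105,-379 \right)} - 140705\right) \left(-262826 - \frac{114745}{-446354}\right) = \left(\left(-379\right) \left(-105\right) - 140705\right) \left(-262826 - \frac{114745}{-446354}\right) = \left(39795 - 140705\right) \left(-262826 - - \frac{114745}{446354}\right) = - 100910 \left(-262826 + \frac{114745}{446354}\right) = \left(-100910\right) \left(- \frac{117313321659}{446354}\right) = \frac{5919043644304845}{223177}$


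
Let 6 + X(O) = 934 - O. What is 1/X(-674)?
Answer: 1/1602 ≈ 0.00062422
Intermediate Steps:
X(O) = 928 - O (X(O) = -6 + (934 - O) = 928 - O)
1/X(-674) = 1/(928 - 1*(-674)) = 1/(928 + 674) = 1/1602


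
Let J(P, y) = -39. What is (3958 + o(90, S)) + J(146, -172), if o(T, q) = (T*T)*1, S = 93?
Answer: 12019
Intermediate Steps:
o(T, q) = T² (o(T, q) = T²*1 = T²)
(3958 + o(90, S)) + J(146, -172) = (3958 + 90²) - 39 = (3958 + 8100) - 39 = 12058 - 39 = 12019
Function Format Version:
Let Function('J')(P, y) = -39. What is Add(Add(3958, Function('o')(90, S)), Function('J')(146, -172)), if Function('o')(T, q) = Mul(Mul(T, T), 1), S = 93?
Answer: 12019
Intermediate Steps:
Function('o')(T, q) = Pow(T, 2) (Function('o')(T, q) = Mul(Pow(T, 2), 1) = Pow(T, 2))
Add(Add(3958, Function('o')(90, S)), Function('J')(146, -172)) = Add(Add(3958, Pow(90, 2)), -39) = Add(Add(3958, 8100), -39) = Add(12058, -39) = 12019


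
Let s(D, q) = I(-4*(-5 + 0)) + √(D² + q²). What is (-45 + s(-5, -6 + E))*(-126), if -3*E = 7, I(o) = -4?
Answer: 6174 - 210*√34 ≈ 4949.5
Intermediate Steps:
E = -7/3 (E = -⅓*7 = -7/3 ≈ -2.3333)
s(D, q) = -4 + √(D² + q²)
(-45 + s(-5, -6 + E))*(-126) = (-45 + (-4 + √((-5)² + (-6 - 7/3)²)))*(-126) = (-45 + (-4 + √(25 + (-25/3)²)))*(-126) = (-45 + (-4 + √(25 + 625/9)))*(-126) = (-45 + (-4 + √(850/9)))*(-126) = (-45 + (-4 + 5*√34/3))*(-126) = (-49 + 5*√34/3)*(-126) = 6174 - 210*√34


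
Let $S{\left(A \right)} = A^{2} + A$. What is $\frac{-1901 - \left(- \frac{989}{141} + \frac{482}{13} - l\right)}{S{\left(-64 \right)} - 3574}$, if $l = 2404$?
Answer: $\frac{433447}{419757} \approx 1.0326$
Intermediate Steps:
$S{\left(A \right)} = A + A^{2}$
$\frac{-1901 - \left(- \frac{989}{141} + \frac{482}{13} - l\right)}{S{\left(-64 \right)} - 3574} = \frac{-1901 - \left(-2404 - \frac{989}{141} + \frac{482}{13}\right)}{- 64 \left(1 - 64\right) - 3574} = \frac{-1901 - \left(-2404 - \frac{989}{141} + \frac{482}{13}\right)}{\left(-64\right) \left(-63\right) - 3574} = \frac{-1901 + \left(2404 - \left(- \frac{989}{141} + \frac{482}{13}\right)\right)}{4032 - 3574} = \frac{-1901 + \left(2404 - \frac{55105}{1833}\right)}{458} = \left(-1901 + \left(2404 - \frac{55105}{1833}\right)\right) \frac{1}{458} = \left(-1901 + \frac{4351427}{1833}\right) \frac{1}{458} = \frac{866894}{1833} \cdot \frac{1}{458} = \frac{433447}{419757}$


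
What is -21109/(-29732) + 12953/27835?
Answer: 972687611/827590220 ≈ 1.1753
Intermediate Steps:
-21109/(-29732) + 12953/27835 = -21109*(-1/29732) + 12953*(1/27835) = 21109/29732 + 12953/27835 = 972687611/827590220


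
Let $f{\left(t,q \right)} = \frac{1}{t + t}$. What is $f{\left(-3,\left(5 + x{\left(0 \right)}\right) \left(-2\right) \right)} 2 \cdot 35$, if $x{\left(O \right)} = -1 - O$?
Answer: $- \frac{35}{3} \approx -11.667$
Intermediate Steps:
$f{\left(t,q \right)} = \frac{1}{2 t}$
$f{\left(-3,\left(5 + x{\left(0 \right)}\right) \left(-2\right) \right)} 2 \cdot 35 = \frac{1}{2 \left(-3\right)} 2 \cdot 35 = \frac{1}{2} \left(- \frac{1}{3}\right) 2 \cdot 35 = \left(- \frac{1}{6}\right) 2 \cdot 35 = \left(- \frac{1}{3}\right) 35 = - \frac{35}{3}$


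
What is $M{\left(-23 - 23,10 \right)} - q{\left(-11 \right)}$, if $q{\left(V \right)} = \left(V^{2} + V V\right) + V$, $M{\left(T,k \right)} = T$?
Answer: $-277$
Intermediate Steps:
$q{\left(V \right)} = V + 2 V^{2}$ ($q{\left(V \right)} = \left(V^{2} + V^{2}\right) + V = 2 V^{2} + V = V + 2 V^{2}$)
$M{\left(-23 - 23,10 \right)} - q{\left(-11 \right)} = \left(-23 - 23\right) - - 11 \left(1 + 2 \left(-11\right)\right) = \left(-23 - 23\right) - - 11 \left(1 - 22\right) = -46 - \left(-11\right) \left(-21\right) = -46 - 231 = -277$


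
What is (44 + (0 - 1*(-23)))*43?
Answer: 2881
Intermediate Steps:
(44 + (0 - 1*(-23)))*43 = (44 + (0 + 23))*43 = (44 + 23)*43 = 67*43 = 2881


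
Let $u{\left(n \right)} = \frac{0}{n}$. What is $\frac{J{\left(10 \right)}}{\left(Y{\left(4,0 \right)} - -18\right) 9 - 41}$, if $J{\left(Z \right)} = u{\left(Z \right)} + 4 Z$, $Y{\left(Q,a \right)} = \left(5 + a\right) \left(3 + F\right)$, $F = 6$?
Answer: $\frac{20}{263} \approx 0.076046$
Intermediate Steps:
$u{\left(n \right)} = 0$
$Y{\left(Q,a \right)} = 45 + 9 a$ ($Y{\left(Q,a \right)} = \left(5 + a\right) \left(3 + 6\right) = \left(5 + a\right) 9 = 45 + 9 a$)
$J{\left(Z \right)} = 4 Z$ ($J{\left(Z \right)} = 0 + 4 Z = 4 Z$)
$\frac{J{\left(10 \right)}}{\left(Y{\left(4,0 \right)} - -18\right) 9 - 41} = \frac{4 \cdot 10}{\left(\left(45 + 9 \cdot 0\right) - -18\right) 9 - 41} = \frac{40}{\left(\left(45 + 0\right) + 18\right) 9 - 41} = \frac{40}{\left(45 + 18\right) 9 - 41} = \frac{40}{63 \cdot 9 - 41} = \frac{40}{567 - 41} = \frac{40}{526} = 40 \cdot \frac{1}{526} = \frac{20}{263}$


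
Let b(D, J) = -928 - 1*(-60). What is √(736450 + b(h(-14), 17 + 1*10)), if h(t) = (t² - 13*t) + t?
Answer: √735582 ≈ 857.66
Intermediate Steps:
h(t) = t² - 12*t
b(D, J) = -868 (b(D, J) = -928 + 60 = -868)
√(736450 + b(h(-14), 17 + 1*10)) = √(736450 - 868) = √735582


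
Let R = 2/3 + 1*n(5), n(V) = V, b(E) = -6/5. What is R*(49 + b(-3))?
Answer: 4063/15 ≈ 270.87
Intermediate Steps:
b(E) = -6/5 (b(E) = -6*⅕ = -6/5)
R = 17/3 (R = 2/3 + 1*5 = 2*(⅓) + 5 = ⅔ + 5 = 17/3 ≈ 5.6667)
R*(49 + b(-3)) = 17*(49 - 6/5)/3 = (17/3)*(239/5) = 4063/15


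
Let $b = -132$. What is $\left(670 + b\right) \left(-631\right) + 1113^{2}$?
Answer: $899291$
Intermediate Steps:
$\left(670 + b\right) \left(-631\right) + 1113^{2} = \left(670 - 132\right) \left(-631\right) + 1113^{2} = 538 \left(-631\right) + 1238769 = -339478 + 1238769 = 899291$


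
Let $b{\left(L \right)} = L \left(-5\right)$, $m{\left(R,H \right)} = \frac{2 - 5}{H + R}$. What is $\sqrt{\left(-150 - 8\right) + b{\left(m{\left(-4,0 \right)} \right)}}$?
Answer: $\frac{i \sqrt{647}}{2} \approx 12.718 i$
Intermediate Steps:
$m{\left(R,H \right)} = - \frac{3}{H + R}$
$b{\left(L \right)} = - 5 L$
$\sqrt{\left(-150 - 8\right) + b{\left(m{\left(-4,0 \right)} \right)}} = \sqrt{\left(-150 - 8\right) - 5 \left(- \frac{3}{0 - 4}\right)} = \sqrt{-158 - 5 \left(- \frac{3}{-4}\right)} = \sqrt{-158 - 5 \left(\left(-3\right) \left(- \frac{1}{4}\right)\right)} = \sqrt{-158 - \frac{15}{4}} = \sqrt{- \frac{647}{4}} = \frac{i \sqrt{647}}{2}$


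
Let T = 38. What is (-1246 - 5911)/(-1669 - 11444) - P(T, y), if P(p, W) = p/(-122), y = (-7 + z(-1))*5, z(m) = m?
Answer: 685724/799893 ≈ 0.85727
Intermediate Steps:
y = -40 (y = (-7 - 1)*5 = -8*5 = -40)
P(p, W) = -p/122 (P(p, W) = p*(-1/122) = -p/122)
(-1246 - 5911)/(-1669 - 11444) - P(T, y) = (-1246 - 5911)/(-1669 - 11444) - (-1)*38/122 = -7157/(-13113) - 1*(-19/61) = -7157*(-1/13113) + 19/61 = 7157/13113 + 19/61 = 685724/799893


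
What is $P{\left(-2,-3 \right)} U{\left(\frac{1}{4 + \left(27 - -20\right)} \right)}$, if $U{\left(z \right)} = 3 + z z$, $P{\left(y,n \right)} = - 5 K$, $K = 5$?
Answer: $- \frac{195100}{2601} \approx -75.01$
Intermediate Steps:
$P{\left(y,n \right)} = -25$ ($P{\left(y,n \right)} = \left(-5\right) 5 = -25$)
$U{\left(z \right)} = 3 + z^{2}$
$P{\left(-2,-3 \right)} U{\left(\frac{1}{4 + \left(27 - -20\right)} \right)} = - 25 \left(3 + \left(\frac{1}{4 + \left(27 - -20\right)}\right)^{2}\right) = - 25 \left(3 + \left(\frac{1}{4 + \left(27 + 20\right)}\right)^{2}\right) = - 25 \left(3 + \left(\frac{1}{4 + 47}\right)^{2}\right) = - 25 \left(3 + \left(\frac{1}{51}\right)^{2}\right) = - 25 \left(3 + \frac{1}{2601}\right) = \left(-25\right) \frac{7804}{2601} = - \frac{195100}{2601}$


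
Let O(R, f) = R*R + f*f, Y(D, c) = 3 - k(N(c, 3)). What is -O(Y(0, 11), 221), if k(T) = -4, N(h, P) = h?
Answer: -48890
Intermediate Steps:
Y(D, c) = 7 (Y(D, c) = 3 - 1*(-4) = 3 + 4 = 7)
O(R, f) = R**2 + f**2
-O(Y(0, 11), 221) = -(7**2 + 221**2) = -(49 + 48841) = -1*48890 = -48890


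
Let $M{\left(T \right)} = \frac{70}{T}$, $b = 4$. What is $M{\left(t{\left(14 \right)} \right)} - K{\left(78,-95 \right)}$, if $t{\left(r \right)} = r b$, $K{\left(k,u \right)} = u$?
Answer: $\frac{385}{4} \approx 96.25$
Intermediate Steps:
$t{\left(r \right)} = 4 r$ ($t{\left(r \right)} = r 4 = 4 r$)
$M{\left(t{\left(14 \right)} \right)} - K{\left(78,-95 \right)} = \frac{70}{4 \cdot 14} - -95 = \frac{70}{56} + 95 = 70 \cdot \frac{1}{56} + 95 = \frac{5}{4} + 95 = \frac{385}{4}$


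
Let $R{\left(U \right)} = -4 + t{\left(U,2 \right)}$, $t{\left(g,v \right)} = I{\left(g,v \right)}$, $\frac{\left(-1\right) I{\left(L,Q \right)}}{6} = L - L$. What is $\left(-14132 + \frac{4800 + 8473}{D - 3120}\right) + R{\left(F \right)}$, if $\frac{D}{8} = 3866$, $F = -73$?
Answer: $- \frac{393080615}{27808} \approx -14136.0$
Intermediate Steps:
$D = 30928$ ($D = 8 \cdot 3866 = 30928$)
$I{\left(L,Q \right)} = 0$ ($I{\left(L,Q \right)} = - 6 \left(L - L\right) = \left(-6\right) 0 = 0$)
$t{\left(g,v \right)} = 0$
$R{\left(U \right)} = -4$ ($R{\left(U \right)} = -4 + 0 = -4$)
$\left(-14132 + \frac{4800 + 8473}{D - 3120}\right) + R{\left(F \right)} = \left(-14132 + \frac{4800 + 8473}{30928 - 3120}\right) - 4 = \left(-14132 + \frac{13273}{27808}\right) - 4 = - \frac{392969383}{27808} - 4 = - \frac{393080615}{27808}$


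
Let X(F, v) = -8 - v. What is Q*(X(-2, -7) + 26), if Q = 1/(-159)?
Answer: -25/159 ≈ -0.15723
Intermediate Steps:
Q = -1/159 ≈ -0.0062893
Q*(X(-2, -7) + 26) = -((-8 - 1*(-7)) + 26)/159 = -((-8 + 7) + 26)/159 = -(-1 + 26)/159 = -1/159*25 = -25/159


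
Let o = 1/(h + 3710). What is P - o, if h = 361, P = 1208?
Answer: 4917767/4071 ≈ 1208.0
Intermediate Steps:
o = 1/4071 (o = 1/(361 + 3710) = 1/4071 ≈ 0.00024564)
P - o = 1208 - 1*1/4071 = 1208 - 1/4071 = 4917767/4071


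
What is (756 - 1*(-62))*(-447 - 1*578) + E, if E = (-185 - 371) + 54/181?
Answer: -151860032/181 ≈ -8.3901e+5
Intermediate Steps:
E = -100582/181 (E = -556 + 54*(1/181) = -556 + 54/181 = -100582/181 ≈ -555.70)
(756 - 1*(-62))*(-447 - 1*578) + E = (756 - 1*(-62))*(-447 - 1*578) - 100582/181 = (756 + 62)*(-447 - 578) - 100582/181 = 818*(-1025) - 100582/181 = -838450 - 100582/181 = -151860032/181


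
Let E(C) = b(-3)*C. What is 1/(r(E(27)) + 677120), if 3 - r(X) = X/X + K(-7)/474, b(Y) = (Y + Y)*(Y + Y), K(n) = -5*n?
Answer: 474/320955793 ≈ 1.4768e-6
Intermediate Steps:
b(Y) = 4*Y² (b(Y) = (2*Y)*(2*Y) = 4*Y²)
E(C) = 36*C (E(C) = (4*(-3)²)*C = (4*9)*C = 36*C)
r(X) = 913/474 (r(X) = 3 - (X/X - 5*(-7)/474) = 3 - (1 + 35*(1/474)) = 3 - (1 + 35/474) = 3 - 1*509/474 = 3 - 509/474 = 913/474)
1/(r(E(27)) + 677120) = 1/(913/474 + 677120) = 1/(320955793/474) = 474/320955793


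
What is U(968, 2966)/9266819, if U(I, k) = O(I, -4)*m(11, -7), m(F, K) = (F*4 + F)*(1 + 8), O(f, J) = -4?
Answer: -1980/9266819 ≈ -0.00021367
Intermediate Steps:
m(F, K) = 45*F (m(F, K) = (4*F + F)*9 = (5*F)*9 = 45*F)
U(I, k) = -1980 (U(I, k) = -180*11 = -4*495 = -1980)
U(968, 2966)/9266819 = -1980/9266819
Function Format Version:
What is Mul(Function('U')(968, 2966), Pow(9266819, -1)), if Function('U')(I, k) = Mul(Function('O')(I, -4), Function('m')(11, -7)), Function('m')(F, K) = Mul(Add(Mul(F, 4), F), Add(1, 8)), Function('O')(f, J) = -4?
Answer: Rational(-1980, 9266819) ≈ -0.00021367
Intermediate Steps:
Function('m')(F, K) = Mul(45, F) (Function('m')(F, K) = Mul(Add(Mul(4, F), F), 9) = Mul(Mul(5, F), 9) = Mul(45, F))
Function('U')(I, k) = -1980 (Function('U')(I, k) = Mul(-4, Mul(45, 11)) = Mul(-4, 495) = -1980)
Mul(Function('U')(968, 2966), Pow(9266819, -1)) = Mul(-1980, Pow(9266819, -1)) = Mul(-1980, Rational(1, 9266819)) = Rational(-1980, 9266819)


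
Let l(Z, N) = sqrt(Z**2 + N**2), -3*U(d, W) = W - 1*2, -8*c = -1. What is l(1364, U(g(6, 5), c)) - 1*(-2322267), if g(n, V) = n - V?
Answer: 2322267 + sqrt(119071769)/8 ≈ 2.3236e+6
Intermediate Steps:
c = 1/8 (c = -1/8*(-1) = 1/8 ≈ 0.12500)
U(d, W) = 2/3 - W/3 (U(d, W) = -(W - 1*2)/3 = -(W - 2)/3 = -(-2 + W)/3 = 2/3 - W/3)
l(Z, N) = sqrt(N**2 + Z**2)
l(1364, U(g(6, 5), c)) - 1*(-2322267) = sqrt((2/3 - 1/3*1/8)**2 + 1364**2) - 1*(-2322267) = sqrt((2/3 - 1/24)**2 + 1860496) + 2322267 = sqrt((5/8)**2 + 1860496) + 2322267 = sqrt(25/64 + 1860496) + 2322267 = sqrt(119071769/64) + 2322267 = sqrt(119071769)/8 + 2322267 = 2322267 + sqrt(119071769)/8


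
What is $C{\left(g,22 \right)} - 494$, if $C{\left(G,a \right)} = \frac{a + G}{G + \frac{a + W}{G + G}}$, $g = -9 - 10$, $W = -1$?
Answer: $- \frac{367156}{743} \approx -494.15$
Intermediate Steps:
$g = -19$
$C{\left(G,a \right)} = \frac{G + a}{G + \frac{-1 + a}{2 G}}$ ($C{\left(G,a \right)} = \frac{a + G}{G + \frac{a - 1}{G + G}} = \frac{G + a}{G + \frac{-1 + a}{2 G}}$)
$C{\left(g,22 \right)} - 494 = 2 \left(-19\right) \frac{1}{-1 + 22 + 2 \left(-19\right)^{2}} \left(-19 + 22\right) - 494 = 2 \left(-19\right) \frac{1}{-1 + 22 + 2 \cdot 361} \cdot 3 - 494 = 2 \left(-19\right) \frac{1}{-1 + 22 + 722} \cdot 3 - 494 = 2 \left(-19\right) \frac{1}{743} \cdot 3 - 494 = - \frac{114}{743} - 494 = - \frac{367156}{743}$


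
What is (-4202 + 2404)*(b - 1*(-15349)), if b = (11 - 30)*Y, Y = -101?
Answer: -31047864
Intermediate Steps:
b = 1919 (b = (11 - 30)*(-101) = -19*(-101) = 1919)
(-4202 + 2404)*(b - 1*(-15349)) = (-4202 + 2404)*(1919 - 1*(-15349)) = -1798*(1919 + 15349) = -1798*17268 = -31047864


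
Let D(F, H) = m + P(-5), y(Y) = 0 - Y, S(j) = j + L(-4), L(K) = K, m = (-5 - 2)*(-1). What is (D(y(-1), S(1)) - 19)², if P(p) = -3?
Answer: 225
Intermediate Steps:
m = 7 (m = -7*(-1) = 7)
S(j) = -4 + j (S(j) = j - 4 = -4 + j)
y(Y) = -Y
D(F, H) = 4 (D(F, H) = 7 - 3 = 4)
(D(y(-1), S(1)) - 19)² = (4 - 19)² = (-15)² = 225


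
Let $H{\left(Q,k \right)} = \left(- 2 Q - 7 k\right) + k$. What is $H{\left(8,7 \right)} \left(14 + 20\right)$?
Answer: $-1972$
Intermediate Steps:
$H{\left(Q,k \right)} = - 6 k - 2 Q$ ($H{\left(Q,k \right)} = \left(- 7 k - 2 Q\right) + k = - 6 k - 2 Q$)
$H{\left(8,7 \right)} \left(14 + 20\right) = \left(\left(-6\right) 7 - 16\right) \left(14 + 20\right) = \left(-42 - 16\right) 34 = \left(-58\right) 34 = -1972$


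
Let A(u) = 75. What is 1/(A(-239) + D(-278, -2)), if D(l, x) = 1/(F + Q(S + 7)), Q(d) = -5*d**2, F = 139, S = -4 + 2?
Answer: 14/1051 ≈ 0.013321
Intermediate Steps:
S = -2
D(l, x) = 1/14 (D(l, x) = 1/(139 - 5*(-2 + 7)**2) = 1/(139 - 5*5**2) = 1/(139 - 5*25) = 1/(139 - 125) = 1/14)
1/(A(-239) + D(-278, -2)) = 1/(75 + 1/14) = 1/(1051/14) = 14/1051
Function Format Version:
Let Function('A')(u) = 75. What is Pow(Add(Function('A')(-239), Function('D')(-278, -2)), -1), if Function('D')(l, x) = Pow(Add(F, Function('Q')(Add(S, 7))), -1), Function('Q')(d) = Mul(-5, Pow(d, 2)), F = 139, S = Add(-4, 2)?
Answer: Rational(14, 1051) ≈ 0.013321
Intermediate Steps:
S = -2
Function('D')(l, x) = Rational(1, 14) (Function('D')(l, x) = Pow(Add(139, Mul(-5, Pow(Add(-2, 7), 2))), -1) = Pow(Add(139, Mul(-5, Pow(5, 2))), -1) = Pow(Add(139, Mul(-5, 25)), -1) = Pow(Add(139, -125), -1) = Pow(14, -1) = Rational(1, 14))
Pow(Add(Function('A')(-239), Function('D')(-278, -2)), -1) = Pow(Add(75, Rational(1, 14)), -1) = Pow(Rational(1051, 14), -1) = Rational(14, 1051)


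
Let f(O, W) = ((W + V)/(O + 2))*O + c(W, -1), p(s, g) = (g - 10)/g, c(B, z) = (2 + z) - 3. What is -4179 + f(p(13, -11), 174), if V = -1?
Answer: -176150/43 ≈ -4096.5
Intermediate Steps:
c(B, z) = -1 + z
p(s, g) = (-10 + g)/g
f(O, W) = -2 + O*(-1 + W)/(2 + O) (f(O, W) = ((W - 1)/(O + 2))*O + (-1 - 1) = ((-1 + W)/(2 + O))*O - 2 = O*(-1 + W)/(2 + O) - 2 = -2 + O*(-1 + W)/(2 + O))
-4179 + f(p(13, -11), 174) = -4179 + (-4 - 3*(-10 - 11)/(-11) + ((-10 - 11)/(-11))*174)/(2 + (-10 - 11)/(-11)) = -4179 + (-4 - (-3)*(-21)/11 - 1/11*(-21)*174)/(2 - 1/11*(-21)) = -4179 + (-4 - 3*21/11 + (21/11)*174)/(2 + 21/11) = -4179 + (-4 - 63/11 + 3654/11)/(43/11) = -4179 + (11/43)*(3547/11) = -4179 + 3547/43 = -176150/43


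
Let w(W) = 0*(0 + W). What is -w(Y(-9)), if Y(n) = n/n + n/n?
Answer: 0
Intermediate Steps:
Y(n) = 2 (Y(n) = 1 + 1 = 2)
w(W) = 0 (w(W) = 0*W = 0)
-w(Y(-9)) = -1*0 = 0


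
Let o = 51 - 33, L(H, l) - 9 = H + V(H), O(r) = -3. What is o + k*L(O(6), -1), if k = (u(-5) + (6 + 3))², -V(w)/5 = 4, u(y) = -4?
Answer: -332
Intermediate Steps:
V(w) = -20 (V(w) = -5*4 = -20)
L(H, l) = -11 + H (L(H, l) = 9 + (H - 20) = 9 + (-20 + H) = -11 + H)
o = 18
k = 25 (k = (-4 + (6 + 3))² = (-4 + 9)² = 5² = 25)
o + k*L(O(6), -1) = 18 + 25*(-11 - 3) = 18 + 25*(-14) = 18 - 350 = -332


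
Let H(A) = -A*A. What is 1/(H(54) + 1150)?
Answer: -1/1766 ≈ -0.00056625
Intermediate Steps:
H(A) = -A²
1/(H(54) + 1150) = 1/(-1*54² + 1150) = 1/(-1*2916 + 1150) = 1/(-2916 + 1150) = 1/(-1766) = -1/1766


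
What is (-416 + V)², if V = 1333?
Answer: 840889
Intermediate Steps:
(-416 + V)² = (-416 + 1333)² = 917² = 840889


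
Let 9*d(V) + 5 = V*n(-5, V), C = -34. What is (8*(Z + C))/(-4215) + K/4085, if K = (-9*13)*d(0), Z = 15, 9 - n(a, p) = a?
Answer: 178979/3443655 ≈ 0.051974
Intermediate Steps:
n(a, p) = 9 - a
d(V) = -5/9 + 14*V/9 (d(V) = -5/9 + (V*(9 - 1*(-5)))/9 = -5/9 + (V*(9 + 5))/9 = -5/9 + (V*14)/9 = -5/9 + (14*V)/9 = -5/9 + 14*V/9)
K = 65 (K = (-9*13)*(-5/9 + (14/9)*0) = -117*(-5/9 + 0) = -117*(-5/9) = 65)
(8*(Z + C))/(-4215) + K/4085 = (8*(15 - 34))/(-4215) + 65/4085 = (8*(-19))*(-1/4215) + 65*(1/4085) = -152*(-1/4215) + 13/817 = 152/4215 + 13/817 = 178979/3443655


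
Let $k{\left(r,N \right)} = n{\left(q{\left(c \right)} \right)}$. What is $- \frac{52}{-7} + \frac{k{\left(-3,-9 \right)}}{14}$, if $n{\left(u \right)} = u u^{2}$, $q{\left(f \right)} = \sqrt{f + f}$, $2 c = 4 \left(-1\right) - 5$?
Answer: $\frac{52}{7} - \frac{27 i}{14} \approx 7.4286 - 1.9286 i$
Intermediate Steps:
$c = - \frac{9}{2}$ ($c = \frac{4 \left(-1\right) - 5}{2} = \frac{-4 - 5}{2} = \frac{1}{2} \left(-9\right) = - \frac{9}{2} \approx -4.5$)
$q{\left(f \right)} = \sqrt{2} \sqrt{f}$ ($q{\left(f \right)} = \sqrt{2 f} = \sqrt{2} \sqrt{f}$)
$n{\left(u \right)} = u^{3}$
$k{\left(r,N \right)} = - 27 i$ ($k{\left(r,N \right)} = \left(\sqrt{2} \sqrt{- \frac{9}{2}}\right)^{3} = \left(\sqrt{2} \frac{3 i \sqrt{2}}{2}\right)^{3} = \left(3 i\right)^{3} = - 27 i$)
$- \frac{52}{-7} + \frac{k{\left(-3,-9 \right)}}{14} = - \frac{52}{-7} + \frac{\left(-27\right) i}{14} = \left(-52\right) \left(- \frac{1}{7}\right) + - 27 i \frac{1}{14} = \frac{52}{7} - \frac{27 i}{14}$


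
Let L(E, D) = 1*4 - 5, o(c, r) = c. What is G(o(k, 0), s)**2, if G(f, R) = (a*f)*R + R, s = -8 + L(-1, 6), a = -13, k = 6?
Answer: 480249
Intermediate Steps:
L(E, D) = -1 (L(E, D) = 4 - 5 = -1)
s = -9 (s = -8 - 1 = -9)
G(f, R) = R - 13*R*f (G(f, R) = (-13*f)*R + R = -13*R*f + R = R - 13*R*f)
G(o(k, 0), s)**2 = (-9*(1 - 13*6))**2 = (-9*(1 - 78))**2 = (-9*(-77))**2 = 693**2 = 480249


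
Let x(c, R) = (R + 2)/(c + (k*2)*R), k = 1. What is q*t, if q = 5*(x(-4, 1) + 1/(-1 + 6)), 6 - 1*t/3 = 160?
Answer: 3003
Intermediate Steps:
x(c, R) = (2 + R)/(c + 2*R) (x(c, R) = (R + 2)/(c + (1*2)*R) = (2 + R)/(c + 2*R))
t = -462 (t = 18 - 3*160 = 18 - 480 = -462)
q = -13/2 (q = 5*((2 + 1)/(-4 + 2*1) + 1/(-1 + 6)) = 5*(3/(-4 + 2) + 1/5) = 5*(3/(-2) + 1/5) = 5*(-1/2*3 + 1/5) = 5*(-3/2 + 1/5) = 5*(-13/10) = -13/2 ≈ -6.5000)
q*t = -13/2*(-462) = 3003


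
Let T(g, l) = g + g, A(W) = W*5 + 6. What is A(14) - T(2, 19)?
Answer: 72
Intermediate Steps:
A(W) = 6 + 5*W (A(W) = 5*W + 6 = 6 + 5*W)
T(g, l) = 2*g
A(14) - T(2, 19) = (6 + 5*14) - 2*2 = (6 + 70) - 1*4 = 76 - 4 = 72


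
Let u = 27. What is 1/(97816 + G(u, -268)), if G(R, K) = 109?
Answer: 1/97925 ≈ 1.0212e-5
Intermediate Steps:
1/(97816 + G(u, -268)) = 1/(97816 + 109) = 1/97925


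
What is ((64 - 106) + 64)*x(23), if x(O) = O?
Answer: 506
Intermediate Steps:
((64 - 106) + 64)*x(23) = ((64 - 106) + 64)*23 = (-42 + 64)*23 = 22*23 = 506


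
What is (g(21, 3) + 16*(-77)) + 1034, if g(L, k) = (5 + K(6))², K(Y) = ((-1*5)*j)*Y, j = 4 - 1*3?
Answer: 427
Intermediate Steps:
j = 1 (j = 4 - 3 = 1)
K(Y) = -5*Y (K(Y) = (-1*5*1)*Y = (-5*1)*Y = -5*Y)
g(L, k) = 625 (g(L, k) = (5 - 5*6)² = (5 - 30)² = (-25)² = 625)
(g(21, 3) + 16*(-77)) + 1034 = (625 + 16*(-77)) + 1034 = (625 - 1232) + 1034 = -607 + 1034 = 427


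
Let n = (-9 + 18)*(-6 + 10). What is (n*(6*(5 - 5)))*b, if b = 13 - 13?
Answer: 0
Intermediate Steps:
n = 36 (n = 9*4 = 36)
b = 0
(n*(6*(5 - 5)))*b = (36*(6*(5 - 5)))*0 = (36*(6*0))*0 = (36*0)*0 = 0*0 = 0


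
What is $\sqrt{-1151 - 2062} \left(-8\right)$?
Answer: $- 24 i \sqrt{357} \approx - 453.47 i$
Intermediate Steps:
$\sqrt{-1151 - 2062} \left(-8\right) = \sqrt{-3213} \left(-8\right) = 3 i \sqrt{357} \left(-8\right) = - 24 i \sqrt{357}$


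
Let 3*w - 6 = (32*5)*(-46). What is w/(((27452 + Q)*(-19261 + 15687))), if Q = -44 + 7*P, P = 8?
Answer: 3677/147234504 ≈ 2.4974e-5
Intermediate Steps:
w = -7354/3 (w = 2 + ((32*5)*(-46))/3 = 2 + (160*(-46))/3 = 2 + (1/3)*(-7360) = 2 - 7360/3 = -7354/3 ≈ -2451.3)
Q = 12 (Q = -44 + 7*8 = -44 + 56 = 12)
w/(((27452 + Q)*(-19261 + 15687))) = -7354*1/((-19261 + 15687)*(27452 + 12))/3 = -7354/(3*(27464*(-3574))) = -7354/3/(-98156336) = -7354/3*(-1/98156336) = 3677/147234504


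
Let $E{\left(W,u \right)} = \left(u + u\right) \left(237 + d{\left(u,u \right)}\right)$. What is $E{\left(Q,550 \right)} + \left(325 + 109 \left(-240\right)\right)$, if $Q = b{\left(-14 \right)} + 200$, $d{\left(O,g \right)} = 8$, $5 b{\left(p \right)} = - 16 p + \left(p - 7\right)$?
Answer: $243665$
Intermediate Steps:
$b{\left(p \right)} = - \frac{7}{5} - 3 p$ ($b{\left(p \right)} = \frac{- 16 p + \left(p - 7\right)}{5} = \frac{- 16 p + \left(-7 + p\right)}{5} = \frac{-7 - 15 p}{5} = - \frac{7}{5} - 3 p$)
$Q = \frac{1203}{5}$ ($Q = \left(- \frac{7}{5} - -42\right) + 200 = \left(- \frac{7}{5} + 42\right) + 200 = \frac{203}{5} + 200 = \frac{1203}{5} \approx 240.6$)
$E{\left(W,u \right)} = 490 u$ ($E{\left(W,u \right)} = \left(u + u\right) \left(237 + 8\right) = 2 u 245 = 490 u$)
$E{\left(Q,550 \right)} + \left(325 + 109 \left(-240\right)\right) = 490 \cdot 550 + \left(325 + 109 \left(-240\right)\right) = 269500 + \left(325 - 26160\right) = 269500 - 25835 = 243665$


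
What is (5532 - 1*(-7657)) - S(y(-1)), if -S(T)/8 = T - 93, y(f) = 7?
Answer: 12501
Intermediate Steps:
S(T) = 744 - 8*T (S(T) = -8*(T - 93) = -8*(-93 + T) = 744 - 8*T)
(5532 - 1*(-7657)) - S(y(-1)) = (5532 - 1*(-7657)) - (744 - 8*7) = (5532 + 7657) - (744 - 56) = 13189 - 1*688 = 13189 - 688 = 12501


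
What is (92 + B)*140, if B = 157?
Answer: 34860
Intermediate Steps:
(92 + B)*140 = (92 + 157)*140 = 249*140 = 34860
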